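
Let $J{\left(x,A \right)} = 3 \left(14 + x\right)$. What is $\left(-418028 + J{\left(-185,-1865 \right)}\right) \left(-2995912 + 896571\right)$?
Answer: $878660281481$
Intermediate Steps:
$J{\left(x,A \right)} = 42 + 3 x$
$\left(-418028 + J{\left(-185,-1865 \right)}\right) \left(-2995912 + 896571\right) = \left(-418028 + \left(42 + 3 \left(-185\right)\right)\right) \left(-2995912 + 896571\right) = \left(-418028 + \left(42 - 555\right)\right) \left(-2099341\right) = \left(-418028 - 513\right) \left(-2099341\right) = \left(-418541\right) \left(-2099341\right) = 878660281481$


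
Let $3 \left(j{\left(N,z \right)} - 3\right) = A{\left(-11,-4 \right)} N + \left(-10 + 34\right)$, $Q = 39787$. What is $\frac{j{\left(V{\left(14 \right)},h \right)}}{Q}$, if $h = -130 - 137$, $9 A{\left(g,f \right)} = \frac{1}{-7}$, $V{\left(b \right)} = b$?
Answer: $\frac{295}{1074249} \approx 0.00027461$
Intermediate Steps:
$A{\left(g,f \right)} = - \frac{1}{63}$ ($A{\left(g,f \right)} = \frac{1}{9 \left(-7\right)} = \frac{1}{9} \left(- \frac{1}{7}\right) = - \frac{1}{63}$)
$h = -267$ ($h = -130 - 137 = -267$)
$j{\left(N,z \right)} = 11 - \frac{N}{189}$ ($j{\left(N,z \right)} = 3 + \frac{- \frac{N}{63} + \left(-10 + 34\right)}{3} = 3 + \frac{- \frac{N}{63} + 24}{3} = 3 + \frac{24 - \frac{N}{63}}{3} = 3 - \left(-8 + \frac{N}{189}\right) = 11 - \frac{N}{189}$)
$\frac{j{\left(V{\left(14 \right)},h \right)}}{Q} = \frac{11 - \frac{2}{27}}{39787} = \left(11 - \frac{2}{27}\right) \frac{1}{39787} = \frac{295}{27} \cdot \frac{1}{39787} = \frac{295}{1074249}$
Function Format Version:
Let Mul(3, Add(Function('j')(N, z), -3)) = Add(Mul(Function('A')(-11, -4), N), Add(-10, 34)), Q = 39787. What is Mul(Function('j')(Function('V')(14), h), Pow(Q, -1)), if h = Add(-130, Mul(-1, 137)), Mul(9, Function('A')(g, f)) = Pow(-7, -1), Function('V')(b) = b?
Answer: Rational(295, 1074249) ≈ 0.00027461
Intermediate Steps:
Function('A')(g, f) = Rational(-1, 63) (Function('A')(g, f) = Mul(Rational(1, 9), Pow(-7, -1)) = Mul(Rational(1, 9), Rational(-1, 7)) = Rational(-1, 63))
h = -267 (h = Add(-130, -137) = -267)
Function('j')(N, z) = Add(11, Mul(Rational(-1, 189), N)) (Function('j')(N, z) = Add(3, Mul(Rational(1, 3), Add(Mul(Rational(-1, 63), N), Add(-10, 34)))) = Add(3, Mul(Rational(1, 3), Add(Mul(Rational(-1, 63), N), 24))) = Add(3, Mul(Rational(1, 3), Add(24, Mul(Rational(-1, 63), N)))) = Add(3, Add(8, Mul(Rational(-1, 189), N))) = Add(11, Mul(Rational(-1, 189), N)))
Mul(Function('j')(Function('V')(14), h), Pow(Q, -1)) = Mul(Add(11, Mul(Rational(-1, 189), 14)), Pow(39787, -1)) = Mul(Add(11, Rational(-2, 27)), Rational(1, 39787)) = Mul(Rational(295, 27), Rational(1, 39787)) = Rational(295, 1074249)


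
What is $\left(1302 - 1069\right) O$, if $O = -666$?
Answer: $-155178$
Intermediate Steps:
$\left(1302 - 1069\right) O = \left(1302 - 1069\right) \left(-666\right) = 233 \left(-666\right) = -155178$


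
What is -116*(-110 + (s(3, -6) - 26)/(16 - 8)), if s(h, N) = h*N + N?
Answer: 13485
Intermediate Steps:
s(h, N) = N + N*h (s(h, N) = N*h + N = N + N*h)
-116*(-110 + (s(3, -6) - 26)/(16 - 8)) = -116*(-110 + (-6*(1 + 3) - 26)/(16 - 8)) = -116*(-110 + (-6*4 - 26)/8) = -116*(-110 + (-24 - 26)*(1/8)) = -116*(-110 - 50*1/8) = -116*(-110 - 25/4) = -116*(-465/4) = 13485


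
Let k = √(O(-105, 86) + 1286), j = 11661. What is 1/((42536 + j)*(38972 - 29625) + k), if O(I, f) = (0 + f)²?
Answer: 506579359/256622646964842199 - √8682/256622646964842199 ≈ 1.9740e-9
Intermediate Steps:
O(I, f) = f²
k = √8682 (k = √(86² + 1286) = √(7396 + 1286) = √8682 ≈ 93.177)
1/((42536 + j)*(38972 - 29625) + k) = 1/((42536 + 11661)*(38972 - 29625) + √8682) = 1/(54197*9347 + √8682) = 1/(506579359 + √8682)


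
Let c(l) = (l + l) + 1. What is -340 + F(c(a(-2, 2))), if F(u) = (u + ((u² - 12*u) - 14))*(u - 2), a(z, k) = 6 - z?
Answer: 980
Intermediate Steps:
c(l) = 1 + 2*l (c(l) = 2*l + 1 = 1 + 2*l)
F(u) = (-2 + u)*(-14 + u² - 11*u) (F(u) = (u + (-14 + u² - 12*u))*(-2 + u) = (-14 + u² - 11*u)*(-2 + u) = (-2 + u)*(-14 + u² - 11*u))
-340 + F(c(a(-2, 2))) = -340 + (28 + (1 + 2*(6 - 1*(-2)))³ - 13*(1 + 2*(6 - 1*(-2)))² + 8*(1 + 2*(6 - 1*(-2)))) = -340 + (28 + (1 + 2*(6 + 2))³ - 13*(1 + 2*(6 + 2))² + 8*(1 + 2*(6 + 2))) = -340 + (28 + (1 + 2*8)³ - 13*(1 + 2*8)² + 8*(1 + 2*8)) = -340 + (28 + (1 + 16)³ - 13*(1 + 16)² + 8*(1 + 16)) = -340 + (28 + 17³ - 13*17² + 8*17) = -340 + (28 + 4913 - 13*289 + 136) = -340 + (28 + 4913 - 3757 + 136) = -340 + 1320 = 980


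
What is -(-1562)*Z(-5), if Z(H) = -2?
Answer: -3124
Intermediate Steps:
-(-1562)*Z(-5) = -(-1562)*(-2) = -781*4 = -3124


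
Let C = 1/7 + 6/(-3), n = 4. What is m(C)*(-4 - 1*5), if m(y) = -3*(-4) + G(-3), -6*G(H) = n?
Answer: -102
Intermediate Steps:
G(H) = -⅔ (G(H) = -⅙*4 = -⅔)
C = -13/7 (C = 1*(⅐) + 6*(-⅓) = ⅐ - 2 = -13/7 ≈ -1.8571)
m(y) = 34/3 (m(y) = -3*(-4) - ⅔ = 12 - ⅔ = 34/3)
m(C)*(-4 - 1*5) = 34*(-4 - 1*5)/3 = 34*(-4 - 5)/3 = (34/3)*(-9) = -102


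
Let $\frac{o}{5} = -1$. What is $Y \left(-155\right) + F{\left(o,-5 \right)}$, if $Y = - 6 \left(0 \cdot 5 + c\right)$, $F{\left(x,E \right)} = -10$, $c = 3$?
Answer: $2780$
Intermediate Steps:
$o = -5$ ($o = 5 \left(-1\right) = -5$)
$Y = -18$ ($Y = - 6 \left(0 \cdot 5 + 3\right) = - 6 \left(0 + 3\right) = \left(-6\right) 3 = -18$)
$Y \left(-155\right) + F{\left(o,-5 \right)} = \left(-18\right) \left(-155\right) - 10 = 2790 - 10 = 2780$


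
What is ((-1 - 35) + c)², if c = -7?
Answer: 1849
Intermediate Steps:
((-1 - 35) + c)² = ((-1 - 35) - 7)² = (-36 - 7)² = (-43)² = 1849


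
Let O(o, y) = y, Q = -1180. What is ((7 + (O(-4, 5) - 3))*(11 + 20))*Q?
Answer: -329220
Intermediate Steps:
((7 + (O(-4, 5) - 3))*(11 + 20))*Q = ((7 + (5 - 3))*(11 + 20))*(-1180) = ((7 + 2)*31)*(-1180) = (9*31)*(-1180) = 279*(-1180) = -329220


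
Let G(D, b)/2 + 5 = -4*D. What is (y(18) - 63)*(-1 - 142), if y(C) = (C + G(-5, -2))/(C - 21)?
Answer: 11297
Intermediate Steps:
G(D, b) = -10 - 8*D (G(D, b) = -10 + 2*(-4*D) = -10 - 8*D)
y(C) = (30 + C)/(-21 + C) (y(C) = (C + (-10 - 8*(-5)))/(C - 21) = (C + (-10 + 40))/(-21 + C) = (C + 30)/(-21 + C) = (30 + C)/(-21 + C))
(y(18) - 63)*(-1 - 142) = ((30 + 18)/(-21 + 18) - 63)*(-1 - 142) = (48/(-3) - 63)*(-143) = (-⅓*48 - 63)*(-143) = (-16 - 63)*(-143) = -79*(-143) = 11297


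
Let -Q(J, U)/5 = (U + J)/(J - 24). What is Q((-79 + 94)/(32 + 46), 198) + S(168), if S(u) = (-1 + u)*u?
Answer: 17392429/619 ≈ 28098.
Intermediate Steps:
S(u) = u*(-1 + u)
Q(J, U) = -5*(J + U)/(-24 + J) (Q(J, U) = -5*(U + J)/(J - 24) = -5*(J + U)/(-24 + J))
Q((-79 + 94)/(32 + 46), 198) + S(168) = 5*(-(-79 + 94)/(32 + 46) - 1*198)/(-24 + (-79 + 94)/(32 + 46)) + 168*(-1 + 168) = 5*(-15/78 - 198)/(-24 + 15/78) + 168*167 = 5*(-15/78 - 198)/(-24 + 15*(1/78)) + 28056 = 5*(-1*5/26 - 198)/(-24 + 5/26) + 28056 = 5*(-5/26 - 198)/(-619/26) + 28056 = 5*(-26/619)*(-5153/26) + 28056 = 25765/619 + 28056 = 17392429/619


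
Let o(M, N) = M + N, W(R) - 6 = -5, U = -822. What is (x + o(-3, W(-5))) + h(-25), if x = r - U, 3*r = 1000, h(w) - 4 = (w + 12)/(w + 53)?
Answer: 97177/84 ≈ 1156.9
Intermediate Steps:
W(R) = 1 (W(R) = 6 - 5 = 1)
h(w) = 4 + (12 + w)/(53 + w) (h(w) = 4 + (w + 12)/(w + 53) = 4 + (12 + w)/(53 + w))
r = 1000/3 (r = (1/3)*1000 = 1000/3 ≈ 333.33)
x = 3466/3 (x = 1000/3 - 1*(-822) = 1000/3 + 822 = 3466/3 ≈ 1155.3)
(x + o(-3, W(-5))) + h(-25) = (3466/3 + (-3 + 1)) + (224 + 5*(-25))/(53 - 25) = (3466/3 - 2) + (224 - 125)/28 = 3460/3 + (1/28)*99 = 3460/3 + 99/28 = 97177/84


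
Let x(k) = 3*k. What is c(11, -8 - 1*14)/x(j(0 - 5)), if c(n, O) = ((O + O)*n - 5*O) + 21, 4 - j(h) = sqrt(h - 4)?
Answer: -1412/75 - 353*I/25 ≈ -18.827 - 14.12*I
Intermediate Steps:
j(h) = 4 - sqrt(-4 + h) (j(h) = 4 - sqrt(h - 4) = 4 - sqrt(-4 + h))
c(n, O) = 21 - 5*O + 2*O*n (c(n, O) = ((2*O)*n - 5*O) + 21 = (2*O*n - 5*O) + 21 = (-5*O + 2*O*n) + 21 = 21 - 5*O + 2*O*n)
c(11, -8 - 1*14)/x(j(0 - 5)) = (21 - 5*(-8 - 1*14) + 2*(-8 - 1*14)*11)/((3*(4 - sqrt(-4 + (0 - 5))))) = (21 - 5*(-8 - 14) + 2*(-8 - 14)*11)/((3*(4 - sqrt(-4 - 5)))) = (21 - 5*(-22) + 2*(-22)*11)/((3*(4 - sqrt(-9)))) = (21 + 110 - 484)/((3*(4 - 3*I))) = -(1412/75 + 353*I/25) = -353*(12 + 9*I)/225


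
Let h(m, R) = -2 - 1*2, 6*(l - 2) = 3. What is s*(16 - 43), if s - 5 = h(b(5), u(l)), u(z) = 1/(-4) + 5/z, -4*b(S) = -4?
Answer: -27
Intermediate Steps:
l = 5/2 (l = 2 + (⅙)*3 = 2 + ½ = 5/2 ≈ 2.5000)
b(S) = 1 (b(S) = -¼*(-4) = 1)
u(z) = -¼ + 5/z (u(z) = 1*(-¼) + 5/z = -¼ + 5/z)
h(m, R) = -4 (h(m, R) = -2 - 2 = -4)
s = 1 (s = 5 - 4 = 1)
s*(16 - 43) = 1*(16 - 43) = 1*(-27) = -27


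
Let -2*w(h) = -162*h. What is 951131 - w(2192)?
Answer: 773579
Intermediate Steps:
w(h) = 81*h (w(h) = -(-81)*h = 81*h)
951131 - w(2192) = 951131 - 81*2192 = 951131 - 1*177552 = 951131 - 177552 = 773579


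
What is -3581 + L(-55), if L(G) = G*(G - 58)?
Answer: 2634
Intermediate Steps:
L(G) = G*(-58 + G)
-3581 + L(-55) = -3581 - 55*(-58 - 55) = -3581 - 55*(-113) = -3581 + 6215 = 2634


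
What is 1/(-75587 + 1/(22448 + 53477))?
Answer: -75925/5738942974 ≈ -1.3230e-5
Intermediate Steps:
1/(-75587 + 1/(22448 + 53477)) = 1/(-75587 + 1/75925) = 1/(-5738942974/75925) = -75925/5738942974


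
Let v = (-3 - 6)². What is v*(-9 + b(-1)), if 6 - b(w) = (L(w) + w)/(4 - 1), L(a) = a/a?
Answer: -243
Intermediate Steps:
L(a) = 1
v = 81 (v = (-9)² = 81)
b(w) = 17/3 - w/3 (b(w) = 6 - (1 + w)/(4 - 1) = 6 - (1 + w)/3 = 6 - (⅓ + w/3) = 6 + (-⅓ - w/3) = 17/3 - w/3)
v*(-9 + b(-1)) = 81*(-9 + (17/3 - ⅓*(-1))) = 81*(-9 + (17/3 + ⅓)) = 81*(-9 + 6) = 81*(-3) = -243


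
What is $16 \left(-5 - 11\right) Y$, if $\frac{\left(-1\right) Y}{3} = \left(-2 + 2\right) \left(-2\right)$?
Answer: $0$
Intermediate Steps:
$Y = 0$ ($Y = - 3 \left(-2 + 2\right) \left(-2\right) = - 3 \cdot 0 \left(-2\right) = \left(-3\right) 0 = 0$)
$16 \left(-5 - 11\right) Y = 16 \left(-5 - 11\right) 0 = 16 \left(-16\right) 0 = \left(-256\right) 0 = 0$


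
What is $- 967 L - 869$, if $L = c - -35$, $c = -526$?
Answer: $473928$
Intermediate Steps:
$L = -491$ ($L = -526 - -35 = -526 + 35 = -491$)
$- 967 L - 869 = \left(-967\right) \left(-491\right) - 869 = 474797 - 869 = 473928$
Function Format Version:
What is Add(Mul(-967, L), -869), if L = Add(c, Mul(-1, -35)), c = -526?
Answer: 473928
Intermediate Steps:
L = -491 (L = Add(-526, Mul(-1, -35)) = Add(-526, 35) = -491)
Add(Mul(-967, L), -869) = Add(Mul(-967, -491), -869) = Add(474797, -869) = 473928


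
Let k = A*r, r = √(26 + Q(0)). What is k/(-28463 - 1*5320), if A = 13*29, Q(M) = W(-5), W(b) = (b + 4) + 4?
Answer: -377*√29/33783 ≈ -0.060096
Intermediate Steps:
W(b) = 8 + b (W(b) = (4 + b) + 4 = 8 + b)
Q(M) = 3 (Q(M) = 8 - 5 = 3)
A = 377
r = √29 (r = √(26 + 3) = √29 ≈ 5.3852)
k = 377*√29 ≈ 2030.2
k/(-28463 - 1*5320) = (377*√29)/(-28463 - 1*5320) = (377*√29)/(-28463 - 5320) = (377*√29)/(-33783) = (377*√29)*(-1/33783) = -377*√29/33783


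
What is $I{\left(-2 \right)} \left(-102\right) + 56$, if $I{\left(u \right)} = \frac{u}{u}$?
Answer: $-46$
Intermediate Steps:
$I{\left(u \right)} = 1$
$I{\left(-2 \right)} \left(-102\right) + 56 = 1 \left(-102\right) + 56 = -102 + 56 = -46$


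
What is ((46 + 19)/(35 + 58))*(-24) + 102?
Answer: 2642/31 ≈ 85.226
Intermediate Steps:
((46 + 19)/(35 + 58))*(-24) + 102 = (65/93)*(-24) + 102 = -520/31 + 102 = 2642/31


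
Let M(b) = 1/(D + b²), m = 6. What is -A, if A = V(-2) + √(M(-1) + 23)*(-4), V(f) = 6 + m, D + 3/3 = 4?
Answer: -12 + 2*√93 ≈ 7.2873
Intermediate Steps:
D = 3 (D = -1 + 4 = 3)
M(b) = 1/(3 + b²)
V(f) = 12 (V(f) = 6 + 6 = 12)
A = 12 - 2*√93 (A = 12 + √(1/(3 + (-1)²) + 23)*(-4) = 12 + √(1/(3 + 1) + 23)*(-4) = 12 + √(1/4 + 23)*(-4) = 12 + √(¼ + 23)*(-4) = 12 + √(93/4)*(-4) = 12 + (√93/2)*(-4) = 12 - 2*√93 ≈ -7.2873)
-A = -(12 - 2*√93) = -12 + 2*√93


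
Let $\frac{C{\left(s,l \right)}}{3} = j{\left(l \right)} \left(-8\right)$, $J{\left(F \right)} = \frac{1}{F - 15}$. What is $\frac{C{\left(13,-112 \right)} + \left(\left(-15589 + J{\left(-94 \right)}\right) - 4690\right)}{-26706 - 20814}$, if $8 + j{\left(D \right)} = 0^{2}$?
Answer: $\frac{1843}{4360} \approx 0.42271$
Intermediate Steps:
$j{\left(D \right)} = -8$ ($j{\left(D \right)} = -8 + 0^{2} = -8 + 0 = -8$)
$J{\left(F \right)} = \frac{1}{-15 + F}$
$C{\left(s,l \right)} = 192$ ($C{\left(s,l \right)} = 3 \left(\left(-8\right) \left(-8\right)\right) = 3 \cdot 64 = 192$)
$\frac{C{\left(13,-112 \right)} + \left(\left(-15589 + J{\left(-94 \right)}\right) - 4690\right)}{-26706 - 20814} = \frac{192 - \left(20279 - \frac{1}{-15 - 94}\right)}{-26706 - 20814} = \frac{192 - \left(20279 + \frac{1}{109}\right)}{-47520} = \left(192 - \frac{2210412}{109}\right) \left(- \frac{1}{47520}\right) = \left(- \frac{2189484}{109}\right) \left(- \frac{1}{47520}\right) = \frac{1843}{4360}$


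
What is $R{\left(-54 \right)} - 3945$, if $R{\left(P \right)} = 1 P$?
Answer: $-3999$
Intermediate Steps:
$R{\left(P \right)} = P$
$R{\left(-54 \right)} - 3945 = -54 - 3945 = -3999$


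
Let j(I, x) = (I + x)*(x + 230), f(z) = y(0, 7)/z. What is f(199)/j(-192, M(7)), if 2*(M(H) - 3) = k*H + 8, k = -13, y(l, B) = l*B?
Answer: 0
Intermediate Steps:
y(l, B) = B*l
f(z) = 0 (f(z) = (7*0)/z = 0/z = 0)
M(H) = 7 - 13*H/2 (M(H) = 3 + (-13*H + 8)/2 = 3 + (8 - 13*H)/2 = 3 + (4 - 13*H/2) = 7 - 13*H/2)
j(I, x) = (230 + x)*(I + x) (j(I, x) = (I + x)*(230 + x) = (230 + x)*(I + x))
f(199)/j(-192, M(7)) = 0/((7 - 13/2*7)² + 230*(-192) + 230*(7 - 13/2*7) - 192*(7 - 13/2*7)) = 0/((7 - 91/2)² - 44160 + 230*(7 - 91/2) - 192*(7 - 91/2)) = 0/((-77/2)² - 44160 + 230*(-77/2) - 192*(-77/2)) = 0/(5929/4 - 44160 - 8855 + 7392) = 0/(-176563/4) = 0*(-4/176563) = 0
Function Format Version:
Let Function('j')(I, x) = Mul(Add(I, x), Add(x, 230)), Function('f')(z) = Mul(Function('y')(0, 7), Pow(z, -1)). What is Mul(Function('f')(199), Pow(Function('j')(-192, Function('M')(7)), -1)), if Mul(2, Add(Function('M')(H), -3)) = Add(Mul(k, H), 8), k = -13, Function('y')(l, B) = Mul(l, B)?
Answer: 0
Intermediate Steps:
Function('y')(l, B) = Mul(B, l)
Function('f')(z) = 0 (Function('f')(z) = Mul(Mul(7, 0), Pow(z, -1)) = Mul(0, Pow(z, -1)) = 0)
Function('M')(H) = Add(7, Mul(Rational(-13, 2), H)) (Function('M')(H) = Add(3, Mul(Rational(1, 2), Add(Mul(-13, H), 8))) = Add(3, Mul(Rational(1, 2), Add(8, Mul(-13, H)))) = Add(3, Add(4, Mul(Rational(-13, 2), H))) = Add(7, Mul(Rational(-13, 2), H)))
Function('j')(I, x) = Mul(Add(230, x), Add(I, x)) (Function('j')(I, x) = Mul(Add(I, x), Add(230, x)) = Mul(Add(230, x), Add(I, x)))
Mul(Function('f')(199), Pow(Function('j')(-192, Function('M')(7)), -1)) = Mul(0, Pow(Add(Pow(Add(7, Mul(Rational(-13, 2), 7)), 2), Mul(230, -192), Mul(230, Add(7, Mul(Rational(-13, 2), 7))), Mul(-192, Add(7, Mul(Rational(-13, 2), 7)))), -1)) = Mul(0, Pow(Add(Pow(Add(7, Rational(-91, 2)), 2), -44160, Mul(230, Add(7, Rational(-91, 2))), Mul(-192, Add(7, Rational(-91, 2)))), -1)) = Mul(0, Pow(Add(Pow(Rational(-77, 2), 2), -44160, Mul(230, Rational(-77, 2)), Mul(-192, Rational(-77, 2))), -1)) = Mul(0, Pow(Add(Rational(5929, 4), -44160, -8855, 7392), -1)) = Mul(0, Pow(Rational(-176563, 4), -1)) = Mul(0, Rational(-4, 176563)) = 0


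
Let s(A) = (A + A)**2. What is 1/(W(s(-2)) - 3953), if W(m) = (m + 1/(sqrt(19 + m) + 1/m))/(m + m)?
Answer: -2213153/8747487356 - sqrt(35)/17494974712 ≈ -0.00025300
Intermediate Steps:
s(A) = 4*A**2 (s(A) = (2*A)**2 = 4*A**2)
W(m) = (m + 1/(1/m + sqrt(19 + m)))/(2*m) (W(m) = (m + 1/(1/m + sqrt(19 + m)))/((2*m)) = (m + 1/(1/m + sqrt(19 + m)))*(1/(2*m)) = (m + 1/(1/m + sqrt(19 + m)))/(2*m))
1/(W(s(-2)) - 3953) = 1/((2 + (4*(-2)**2)*sqrt(19 + 4*(-2)**2))/(2*(1 + (4*(-2)**2)*sqrt(19 + 4*(-2)**2))) - 3953) = 1/((2 + (4*4)*sqrt(19 + 4*4))/(2*(1 + (4*4)*sqrt(19 + 4*4))) - 3953) = 1/((2 + 16*sqrt(19 + 16))/(2*(1 + 16*sqrt(19 + 16))) - 3953) = 1/((2 + 16*sqrt(35))/(2*(1 + 16*sqrt(35))) - 3953) = 1/(-3953 + (2 + 16*sqrt(35))/(2*(1 + 16*sqrt(35))))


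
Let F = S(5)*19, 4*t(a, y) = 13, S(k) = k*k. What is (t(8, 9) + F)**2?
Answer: 3659569/16 ≈ 2.2872e+5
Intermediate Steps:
S(k) = k**2
t(a, y) = 13/4 (t(a, y) = (1/4)*13 = 13/4)
F = 475 (F = 5**2*19 = 25*19 = 475)
(t(8, 9) + F)**2 = (13/4 + 475)**2 = (1913/4)**2 = 3659569/16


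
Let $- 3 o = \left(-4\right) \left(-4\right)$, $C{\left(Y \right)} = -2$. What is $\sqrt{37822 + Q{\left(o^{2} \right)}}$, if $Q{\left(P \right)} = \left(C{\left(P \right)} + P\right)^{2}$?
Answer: $\frac{\sqrt{3120226}}{9} \approx 196.27$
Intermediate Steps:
$o = - \frac{16}{3}$ ($o = - \frac{\left(-4\right) \left(-4\right)}{3} = \left(- \frac{1}{3}\right) 16 = - \frac{16}{3} \approx -5.3333$)
$Q{\left(P \right)} = \left(-2 + P\right)^{2}$
$\sqrt{37822 + Q{\left(o^{2} \right)}} = \sqrt{37822 + \left(-2 + \left(- \frac{16}{3}\right)^{2}\right)^{2}} = \sqrt{37822 + \left(-2 + \frac{256}{9}\right)^{2}} = \sqrt{37822 + \left(\frac{238}{9}\right)^{2}} = \sqrt{37822 + \frac{56644}{81}} = \sqrt{\frac{3120226}{81}} = \frac{\sqrt{3120226}}{9}$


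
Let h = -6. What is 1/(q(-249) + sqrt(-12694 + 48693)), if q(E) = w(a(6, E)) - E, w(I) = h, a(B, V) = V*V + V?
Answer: 243/23050 - sqrt(35999)/23050 ≈ 0.0023109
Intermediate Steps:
a(B, V) = V + V**2 (a(B, V) = V**2 + V = V + V**2)
w(I) = -6
q(E) = -6 - E
1/(q(-249) + sqrt(-12694 + 48693)) = 1/((-6 - 1*(-249)) + sqrt(-12694 + 48693)) = 1/((-6 + 249) + sqrt(35999)) = 1/(243 + sqrt(35999))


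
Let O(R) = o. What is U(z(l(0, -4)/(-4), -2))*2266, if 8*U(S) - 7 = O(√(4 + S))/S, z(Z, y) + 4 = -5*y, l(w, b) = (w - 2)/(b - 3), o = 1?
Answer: 48719/24 ≈ 2030.0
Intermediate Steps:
l(w, b) = (-2 + w)/(-3 + b)
O(R) = 1
z(Z, y) = -4 - 5*y
U(S) = 7/8 + 1/(8*S) (U(S) = 7/8 + (1/S)/8 = 7/8 + 1/(8*S))
U(z(l(0, -4)/(-4), -2))*2266 = ((1 + 7*(-4 - 5*(-2)))/(8*(-4 - 5*(-2))))*2266 = ((1 + 7*(-4 + 10))/(8*(-4 + 10)))*2266 = ((⅛)*(1 + 7*6)/6)*2266 = ((⅛)*(⅙)*(1 + 42))*2266 = ((⅛)*(⅙)*43)*2266 = (43/48)*2266 = 48719/24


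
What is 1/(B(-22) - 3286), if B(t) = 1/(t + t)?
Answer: -44/144585 ≈ -0.00030432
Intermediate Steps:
B(t) = 1/(2*t)
1/(B(-22) - 3286) = 1/((1/2)/(-22) - 3286) = 1/((1/2)*(-1/22) - 3286) = 1/(-1/44 - 3286) = 1/(-144585/44) = -44/144585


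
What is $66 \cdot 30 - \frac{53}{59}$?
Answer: $\frac{116767}{59} \approx 1979.1$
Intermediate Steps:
$66 \cdot 30 - \frac{53}{59} = 1980 - \frac{53}{59} = \frac{116767}{59}$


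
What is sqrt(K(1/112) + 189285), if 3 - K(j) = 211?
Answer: sqrt(189077) ≈ 434.83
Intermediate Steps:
K(j) = -208 (K(j) = 3 - 1*211 = 3 - 211 = -208)
sqrt(K(1/112) + 189285) = sqrt(-208 + 189285) = sqrt(189077)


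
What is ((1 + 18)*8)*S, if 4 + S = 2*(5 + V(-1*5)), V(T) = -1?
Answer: 608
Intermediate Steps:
S = 4 (S = -4 + 2*(5 - 1) = -4 + 2*4 = -4 + 8 = 4)
((1 + 18)*8)*S = ((1 + 18)*8)*4 = (19*8)*4 = 152*4 = 608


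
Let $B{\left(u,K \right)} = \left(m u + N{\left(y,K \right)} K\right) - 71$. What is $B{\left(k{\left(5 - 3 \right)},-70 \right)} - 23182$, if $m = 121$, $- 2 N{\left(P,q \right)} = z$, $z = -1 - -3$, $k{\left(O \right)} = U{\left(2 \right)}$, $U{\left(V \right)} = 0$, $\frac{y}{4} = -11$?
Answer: $-23183$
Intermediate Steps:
$y = -44$ ($y = 4 \left(-11\right) = -44$)
$k{\left(O \right)} = 0$
$z = 2$ ($z = -1 + 3 = 2$)
$N{\left(P,q \right)} = -1$ ($N{\left(P,q \right)} = \left(- \frac{1}{2}\right) 2 = -1$)
$B{\left(u,K \right)} = -71 - K + 121 u$ ($B{\left(u,K \right)} = \left(121 u - K\right) - 71 = \left(- K + 121 u\right) - 71 = -71 - K + 121 u$)
$B{\left(k{\left(5 - 3 \right)},-70 \right)} - 23182 = \left(-71 - -70 + 121 \cdot 0\right) - 23182 = \left(-71 + 70 + 0\right) - 23182 = -1 - 23182 = -23183$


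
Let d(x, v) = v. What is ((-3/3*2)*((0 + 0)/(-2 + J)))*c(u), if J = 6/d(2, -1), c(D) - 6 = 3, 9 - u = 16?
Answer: 0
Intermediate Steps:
u = -7 (u = 9 - 1*16 = 9 - 16 = -7)
c(D) = 9 (c(D) = 6 + 3 = 9)
J = -6 (J = 6/(-1) = 6*(-1) = -6)
((-3/3*2)*((0 + 0)/(-2 + J)))*c(u) = ((-3/3*2)*((0 + 0)/(-2 - 6)))*9 = ((-3*⅓*2)*(0/(-8)))*9 = ((-1*2)*(0*(-⅛)))*9 = -2*0*9 = 0*9 = 0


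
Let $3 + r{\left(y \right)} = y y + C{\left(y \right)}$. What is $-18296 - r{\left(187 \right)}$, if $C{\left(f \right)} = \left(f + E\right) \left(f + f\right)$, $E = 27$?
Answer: $-133298$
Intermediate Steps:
$C{\left(f \right)} = 2 f \left(27 + f\right)$ ($C{\left(f \right)} = \left(f + 27\right) \left(f + f\right) = \left(27 + f\right) 2 f = 2 f \left(27 + f\right)$)
$r{\left(y \right)} = -3 + y^{2} + 2 y \left(27 + y\right)$ ($r{\left(y \right)} = -3 + \left(y y + 2 y \left(27 + y\right)\right) = -3 + \left(y^{2} + 2 y \left(27 + y\right)\right) = -3 + y^{2} + 2 y \left(27 + y\right)$)
$-18296 - r{\left(187 \right)} = -18296 - \left(-3 + 3 \cdot 187^{2} + 54 \cdot 187\right) = -18296 - \left(-3 + 3 \cdot 34969 + 10098\right) = -18296 - \left(-3 + 104907 + 10098\right) = -18296 - 115002 = -133298$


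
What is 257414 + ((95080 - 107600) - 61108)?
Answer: 183786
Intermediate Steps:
257414 + ((95080 - 107600) - 61108) = 257414 + (-12520 - 61108) = 257414 - 73628 = 183786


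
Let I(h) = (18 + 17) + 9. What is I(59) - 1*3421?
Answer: -3377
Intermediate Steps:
I(h) = 44 (I(h) = 35 + 9 = 44)
I(59) - 1*3421 = 44 - 1*3421 = 44 - 3421 = -3377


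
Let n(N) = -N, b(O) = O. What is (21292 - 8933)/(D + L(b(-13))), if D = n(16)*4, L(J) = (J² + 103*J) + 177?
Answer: -12359/1057 ≈ -11.693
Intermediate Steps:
L(J) = 177 + J² + 103*J
D = -64 (D = -1*16*4 = -16*4 = -64)
(21292 - 8933)/(D + L(b(-13))) = (21292 - 8933)/(-64 + (177 + (-13)² + 103*(-13))) = 12359/(-64 + (177 + 169 - 1339)) = 12359/(-64 - 993) = 12359/(-1057) = 12359*(-1/1057) = -12359/1057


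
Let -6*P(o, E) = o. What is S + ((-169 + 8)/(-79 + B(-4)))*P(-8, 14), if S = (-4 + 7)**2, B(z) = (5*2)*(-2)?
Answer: 3317/297 ≈ 11.168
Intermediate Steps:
P(o, E) = -o/6
B(z) = -20 (B(z) = 10*(-2) = -20)
S = 9 (S = 3**2 = 9)
S + ((-169 + 8)/(-79 + B(-4)))*P(-8, 14) = 9 + ((-169 + 8)/(-79 - 20))*(-1/6*(-8)) = 9 - 161/(-99)*(4/3) = 9 - 161*(-1/99)*(4/3) = 9 + (161/99)*(4/3) = 9 + 644/297 = 3317/297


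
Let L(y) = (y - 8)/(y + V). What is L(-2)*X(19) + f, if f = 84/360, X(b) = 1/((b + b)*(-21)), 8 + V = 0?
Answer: 463/1995 ≈ 0.23208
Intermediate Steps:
V = -8 (V = -8 + 0 = -8)
X(b) = -1/(42*b) (X(b) = -1/21/(2*b) = (1/(2*b))*(-1/21) = -1/(42*b))
f = 7/30 (f = 84*(1/360) = 7/30 ≈ 0.23333)
L(y) = 1 (L(y) = (y - 8)/(y - 8) = (-8 + y)/(-8 + y) = 1)
L(-2)*X(19) + f = 1*(-1/42/19) + 7/30 = 1*(-1/42*1/19) + 7/30 = 1*(-1/798) + 7/30 = -1/798 + 7/30 = 463/1995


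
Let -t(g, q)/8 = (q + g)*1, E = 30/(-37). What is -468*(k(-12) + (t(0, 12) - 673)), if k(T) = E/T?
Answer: 13314834/37 ≈ 3.5986e+5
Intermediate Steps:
E = -30/37 (E = 30*(-1/37) = -30/37 ≈ -0.81081)
t(g, q) = -8*g - 8*q (t(g, q) = -8*(q + g) = -8*(g + q) = -8*g - 8*q)
k(T) = -30/(37*T)
-468*(k(-12) + (t(0, 12) - 673)) = -468*(-30/37/(-12) + ((-8*0 - 8*12) - 673)) = -468*(-30/37*(-1/12) + ((0 - 96) - 673)) = -468*(5/74 + (-96 - 673)) = -468*(5/74 - 769) = -468*(-56901/74) = 13314834/37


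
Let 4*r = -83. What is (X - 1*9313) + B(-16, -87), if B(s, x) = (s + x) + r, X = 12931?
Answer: 13977/4 ≈ 3494.3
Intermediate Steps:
r = -83/4 (r = (¼)*(-83) = -83/4 ≈ -20.750)
B(s, x) = -83/4 + s + x (B(s, x) = (s + x) - 83/4 = -83/4 + s + x)
(X - 1*9313) + B(-16, -87) = (12931 - 1*9313) + (-83/4 - 16 - 87) = (12931 - 9313) - 495/4 = 3618 - 495/4 = 13977/4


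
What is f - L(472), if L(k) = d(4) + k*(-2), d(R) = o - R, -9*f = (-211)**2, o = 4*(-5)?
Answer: -35809/9 ≈ -3978.8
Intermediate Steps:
o = -20
f = -44521/9 (f = -1/9*(-211)**2 = -1/9*44521 = -44521/9 ≈ -4946.8)
d(R) = -20 - R
L(k) = -24 - 2*k (L(k) = (-20 - 1*4) + k*(-2) = (-20 - 4) - 2*k = -24 - 2*k)
f - L(472) = -44521/9 - (-24 - 2*472) = -44521/9 - (-24 - 944) = -44521/9 - 1*(-968) = -44521/9 + 968 = -35809/9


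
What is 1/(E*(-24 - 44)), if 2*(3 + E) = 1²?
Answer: 1/170 ≈ 0.0058824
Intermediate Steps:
E = -5/2 (E = -3 + (½)*1² = -3 + (½)*1 = -3 + ½ = -5/2 ≈ -2.5000)
1/(E*(-24 - 44)) = 1/(-5*(-24 - 44)/2) = 1/(-5/2*(-68)) = 1/170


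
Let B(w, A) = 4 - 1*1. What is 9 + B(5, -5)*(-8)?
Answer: -15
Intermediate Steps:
B(w, A) = 3 (B(w, A) = 4 - 1 = 3)
9 + B(5, -5)*(-8) = 9 + 3*(-8) = 9 - 24 = -15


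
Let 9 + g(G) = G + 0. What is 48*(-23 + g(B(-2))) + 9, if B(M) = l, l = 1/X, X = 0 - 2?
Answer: -1551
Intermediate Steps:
X = -2
l = -½ (l = 1/(-2) = -½ ≈ -0.50000)
B(M) = -½
g(G) = -9 + G (g(G) = -9 + (G + 0) = -9 + G)
48*(-23 + g(B(-2))) + 9 = 48*(-23 + (-9 - ½)) + 9 = 48*(-23 - 19/2) + 9 = 48*(-65/2) + 9 = -1560 + 9 = -1551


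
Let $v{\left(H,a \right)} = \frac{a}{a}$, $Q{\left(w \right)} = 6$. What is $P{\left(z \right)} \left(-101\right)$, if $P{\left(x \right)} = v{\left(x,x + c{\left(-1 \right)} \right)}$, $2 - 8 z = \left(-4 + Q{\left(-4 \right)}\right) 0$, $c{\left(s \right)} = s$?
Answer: $-101$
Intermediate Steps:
$z = \frac{1}{4}$ ($z = \frac{1}{4} - \frac{\left(-4 + 6\right) 0}{8} = \frac{1}{4} - \frac{2 \cdot 0}{8} = \frac{1}{4} - 0 = \frac{1}{4} + 0 = \frac{1}{4} \approx 0.25$)
$v{\left(H,a \right)} = 1$
$P{\left(x \right)} = 1$
$P{\left(z \right)} \left(-101\right) = 1 \left(-101\right) = -101$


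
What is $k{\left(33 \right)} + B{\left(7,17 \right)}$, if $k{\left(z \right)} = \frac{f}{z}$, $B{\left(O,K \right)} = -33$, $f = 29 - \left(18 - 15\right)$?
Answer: $- \frac{1063}{33} \approx -32.212$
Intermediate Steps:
$f = 26$ ($f = 29 - 3 = 26$)
$k{\left(z \right)} = \frac{26}{z}$
$k{\left(33 \right)} + B{\left(7,17 \right)} = \frac{26}{33} - 33 = - \frac{1063}{33}$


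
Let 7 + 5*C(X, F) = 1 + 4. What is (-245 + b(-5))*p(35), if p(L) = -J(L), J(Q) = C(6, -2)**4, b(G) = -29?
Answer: 4384/625 ≈ 7.0144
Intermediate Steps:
C(X, F) = -2/5 (C(X, F) = -7/5 + (1 + 4)/5 = -7/5 + (1/5)*5 = -7/5 + 1 = -2/5)
J(Q) = 16/625 (J(Q) = (-2/5)**4 = 16/625)
p(L) = -16/625 (p(L) = -1*16/625 = -16/625)
(-245 + b(-5))*p(35) = (-245 - 29)*(-16/625) = -274*(-16/625) = 4384/625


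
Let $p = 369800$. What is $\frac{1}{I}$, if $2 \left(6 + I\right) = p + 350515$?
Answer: $\frac{2}{720303} \approx 2.7766 \cdot 10^{-6}$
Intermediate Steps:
$I = \frac{720303}{2}$ ($I = -6 + \frac{369800 + 350515}{2} = -6 + \frac{1}{2} \cdot 720315 = -6 + \frac{720315}{2} = \frac{720303}{2} \approx 3.6015 \cdot 10^{5}$)
$\frac{1}{I} = \frac{1}{\frac{720303}{2}} = \frac{2}{720303}$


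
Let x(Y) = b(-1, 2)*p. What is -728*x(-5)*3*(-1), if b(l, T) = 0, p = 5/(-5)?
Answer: 0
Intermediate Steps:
p = -1 (p = 5*(-⅕) = -1)
x(Y) = 0 (x(Y) = 0*(-1) = 0)
-728*x(-5)*3*(-1) = -728*0*3*(-1) = -0*(-1) = -728*0 = 0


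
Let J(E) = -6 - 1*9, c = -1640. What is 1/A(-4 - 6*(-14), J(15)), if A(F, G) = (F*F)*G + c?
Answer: -1/97640 ≈ -1.0242e-5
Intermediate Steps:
J(E) = -15 (J(E) = -6 - 9 = -15)
A(F, G) = -1640 + G*F² (A(F, G) = (F*F)*G - 1640 = F²*G - 1640 = G*F² - 1640 = -1640 + G*F²)
1/A(-4 - 6*(-14), J(15)) = 1/(-1640 - 15*(-4 - 6*(-14))²) = 1/(-1640 - 15*(-4 + 84)²) = 1/(-1640 - 15*80²) = 1/(-1640 - 15*6400) = 1/(-1640 - 96000) = 1/(-97640) = -1/97640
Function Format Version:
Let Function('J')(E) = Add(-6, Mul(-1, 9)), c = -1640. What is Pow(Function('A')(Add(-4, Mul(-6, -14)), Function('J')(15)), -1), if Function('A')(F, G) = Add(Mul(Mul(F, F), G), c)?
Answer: Rational(-1, 97640) ≈ -1.0242e-5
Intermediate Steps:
Function('J')(E) = -15 (Function('J')(E) = Add(-6, -9) = -15)
Function('A')(F, G) = Add(-1640, Mul(G, Pow(F, 2))) (Function('A')(F, G) = Add(Mul(Mul(F, F), G), -1640) = Add(Mul(Pow(F, 2), G), -1640) = Add(Mul(G, Pow(F, 2)), -1640) = Add(-1640, Mul(G, Pow(F, 2))))
Pow(Function('A')(Add(-4, Mul(-6, -14)), Function('J')(15)), -1) = Pow(Add(-1640, Mul(-15, Pow(Add(-4, Mul(-6, -14)), 2))), -1) = Pow(Add(-1640, Mul(-15, Pow(Add(-4, 84), 2))), -1) = Pow(Add(-1640, Mul(-15, Pow(80, 2))), -1) = Pow(Add(-1640, Mul(-15, 6400)), -1) = Pow(Add(-1640, -96000), -1) = Pow(-97640, -1) = Rational(-1, 97640)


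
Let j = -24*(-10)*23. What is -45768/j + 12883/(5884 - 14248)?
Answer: -9456619/961860 ≈ -9.8316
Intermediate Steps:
j = 5520 (j = 240*23 = 5520)
-45768/j + 12883/(5884 - 14248) = -45768/5520 + 12883/(5884 - 14248) = -45768*1/5520 + 12883/(-8364) = -1907/230 + 12883*(-1/8364) = -1907/230 - 12883/8364 = -9456619/961860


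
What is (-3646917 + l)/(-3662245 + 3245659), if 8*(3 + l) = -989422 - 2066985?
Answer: 32231767/3332688 ≈ 9.6714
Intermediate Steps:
l = -3056431/8 (l = -3 + (-989422 - 2066985)/8 = -3 + (⅛)*(-3056407) = -3 - 3056407/8 = -3056431/8 ≈ -3.8205e+5)
(-3646917 + l)/(-3662245 + 3245659) = (-3646917 - 3056431/8)/(-3662245 + 3245659) = -32231767/8/(-416586) = -32231767/8*(-1/416586) = 32231767/3332688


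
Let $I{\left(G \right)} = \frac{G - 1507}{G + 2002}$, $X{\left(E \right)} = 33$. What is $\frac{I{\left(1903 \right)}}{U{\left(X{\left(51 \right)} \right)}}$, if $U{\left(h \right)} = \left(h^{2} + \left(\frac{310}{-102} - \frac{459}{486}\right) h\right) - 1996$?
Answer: $- \frac{3672}{37602665} \approx -9.7653 \cdot 10^{-5}$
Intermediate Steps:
$I{\left(G \right)} = \frac{-1507 + G}{2002 + G}$
$U{\left(h \right)} = -1996 + h^{2} - \frac{1219 h}{306}$ ($U{\left(h \right)} = \left(h^{2} + \left(310 \left(- \frac{1}{102}\right) - \frac{17}{18}\right) h\right) - 1996 = \left(h^{2} + \left(- \frac{155}{51} - \frac{17}{18}\right) h\right) - 1996 = \left(h^{2} - \frac{1219 h}{306}\right) - 1996 = -1996 + h^{2} - \frac{1219 h}{306}$)
$\frac{I{\left(1903 \right)}}{U{\left(X{\left(51 \right)} \right)}} = \frac{\frac{1}{2002 + 1903} \left(-1507 + 1903\right)}{-1996 + 33^{2} - \frac{13409}{102}} = \frac{\frac{1}{3905} \cdot 396}{-1996 + 1089 - \frac{13409}{102}} = \frac{\frac{1}{3905} \cdot 396}{- \frac{105923}{102}} = \frac{36}{355} \left(- \frac{102}{105923}\right) = - \frac{3672}{37602665}$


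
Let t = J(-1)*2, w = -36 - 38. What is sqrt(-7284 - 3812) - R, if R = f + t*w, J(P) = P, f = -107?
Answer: -41 + 2*I*sqrt(2774) ≈ -41.0 + 105.34*I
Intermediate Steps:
w = -74
t = -2 (t = -1*2 = -2)
R = 41 (R = -107 - 2*(-74) = -107 + 148 = 41)
sqrt(-7284 - 3812) - R = sqrt(-7284 - 3812) - 1*41 = sqrt(-11096) - 41 = 2*I*sqrt(2774) - 41 = -41 + 2*I*sqrt(2774)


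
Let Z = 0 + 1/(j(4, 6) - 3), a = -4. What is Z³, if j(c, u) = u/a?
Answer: -8/729 ≈ -0.010974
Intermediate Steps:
j(c, u) = -u/4 (j(c, u) = u/(-4) = u*(-¼) = -u/4)
Z = -2/9 (Z = 0 + 1/(-¼*6 - 3) = 0 + 1/(-3/2 - 3) = 0 + 1/(-9/2) = 0 + 1*(-2/9) = 0 - 2/9 = -2/9 ≈ -0.22222)
Z³ = (-2/9)³ = -8/729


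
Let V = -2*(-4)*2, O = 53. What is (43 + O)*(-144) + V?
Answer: -13808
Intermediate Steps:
V = 16 (V = 8*2 = 16)
(43 + O)*(-144) + V = (43 + 53)*(-144) + 16 = 96*(-144) + 16 = -13824 + 16 = -13808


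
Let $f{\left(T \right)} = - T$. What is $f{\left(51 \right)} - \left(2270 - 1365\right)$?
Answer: $-956$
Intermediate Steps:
$f{\left(51 \right)} - \left(2270 - 1365\right) = \left(-1\right) 51 - \left(2270 - 1365\right) = -51 - \left(2270 - 1365\right) = -51 - 905 = -956$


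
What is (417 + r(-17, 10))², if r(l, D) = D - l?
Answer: 197136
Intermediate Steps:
(417 + r(-17, 10))² = (417 + (10 - 1*(-17)))² = (417 + (10 + 17))² = (417 + 27)² = 444² = 197136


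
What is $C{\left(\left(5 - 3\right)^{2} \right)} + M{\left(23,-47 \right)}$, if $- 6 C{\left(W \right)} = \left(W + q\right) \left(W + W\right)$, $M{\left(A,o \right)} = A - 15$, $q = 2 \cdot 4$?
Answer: $-8$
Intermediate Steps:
$q = 8$
$M{\left(A,o \right)} = -15 + A$
$C{\left(W \right)} = - \frac{W \left(8 + W\right)}{3}$ ($C{\left(W \right)} = - \frac{\left(W + 8\right) \left(W + W\right)}{6} = - \frac{\left(8 + W\right) 2 W}{6} = - \frac{2 W \left(8 + W\right)}{6} = - \frac{W \left(8 + W\right)}{3}$)
$C{\left(\left(5 - 3\right)^{2} \right)} + M{\left(23,-47 \right)} = - \frac{\left(5 - 3\right)^{2} \left(8 + \left(5 - 3\right)^{2}\right)}{3} + \left(-15 + 23\right) = - \frac{2^{2} \left(8 + 2^{2}\right)}{3} + 8 = \left(- \frac{1}{3}\right) 4 \left(8 + 4\right) + 8 = \left(- \frac{1}{3}\right) 4 \cdot 12 + 8 = -16 + 8 = -8$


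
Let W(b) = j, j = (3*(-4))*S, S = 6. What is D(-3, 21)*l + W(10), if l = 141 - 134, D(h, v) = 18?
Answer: 54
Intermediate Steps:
j = -72 (j = (3*(-4))*6 = -12*6 = -72)
W(b) = -72
l = 7
D(-3, 21)*l + W(10) = 18*7 - 72 = 126 - 72 = 54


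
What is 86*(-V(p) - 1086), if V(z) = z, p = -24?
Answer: -91332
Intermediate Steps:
86*(-V(p) - 1086) = 86*(-1*(-24) - 1086) = 86*(24 - 1086) = 86*(-1062) = -91332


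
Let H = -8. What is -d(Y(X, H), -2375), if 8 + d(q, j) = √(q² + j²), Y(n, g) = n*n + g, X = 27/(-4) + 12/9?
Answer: 8 - √116973443329/144 ≈ -2367.1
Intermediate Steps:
X = -65/12 (X = 27*(-¼) + 12*(⅑) = -27/4 + 4/3 = -65/12 ≈ -5.4167)
Y(n, g) = g + n² (Y(n, g) = n² + g = g + n²)
d(q, j) = -8 + √(j² + q²) (d(q, j) = -8 + √(q² + j²) = -8 + √(j² + q²))
-d(Y(X, H), -2375) = -(-8 + √((-2375)² + (-8 + (-65/12)²)²)) = -(-8 + √(5640625 + (-8 + 4225/144)²)) = -(-8 + √(5640625 + (3073/144)²)) = -(-8 + √(5640625 + 9443329/20736)) = -(-8 + √(116973443329/20736)) = -(-8 + √116973443329/144) = 8 - √116973443329/144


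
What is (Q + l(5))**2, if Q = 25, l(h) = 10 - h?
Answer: 900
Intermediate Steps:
(Q + l(5))**2 = (25 + (10 - 1*5))**2 = (25 + (10 - 5))**2 = (25 + 5)**2 = 30**2 = 900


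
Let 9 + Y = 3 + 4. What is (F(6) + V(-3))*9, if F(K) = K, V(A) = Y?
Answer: 36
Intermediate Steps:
Y = -2 (Y = -9 + (3 + 4) = -9 + 7 = -2)
V(A) = -2
(F(6) + V(-3))*9 = (6 - 2)*9 = 4*9 = 36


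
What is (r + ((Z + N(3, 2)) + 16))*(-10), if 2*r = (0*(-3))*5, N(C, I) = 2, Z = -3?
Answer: -150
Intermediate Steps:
r = 0 (r = ((0*(-3))*5)/2 = (0*5)/2 = (1/2)*0 = 0)
(r + ((Z + N(3, 2)) + 16))*(-10) = (0 + ((-3 + 2) + 16))*(-10) = (0 + (-1 + 16))*(-10) = (0 + 15)*(-10) = 15*(-10) = -150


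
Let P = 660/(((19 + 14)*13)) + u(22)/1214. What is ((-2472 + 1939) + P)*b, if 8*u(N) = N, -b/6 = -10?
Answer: -503249415/15782 ≈ -31888.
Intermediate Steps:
b = 60 (b = -6*(-10) = 60)
u(N) = N/8
P = 97263/63128 (P = 660/(((19 + 14)*13)) + ((⅛)*22)/1214 = 660/((33*13)) + (11/4)*(1/1214) = 660/429 + 11/4856 = 660*(1/429) + 11/4856 = 20/13 + 11/4856 = 97263/63128 ≈ 1.5407)
((-2472 + 1939) + P)*b = ((-2472 + 1939) + 97263/63128)*60 = (-533 + 97263/63128)*60 = -33549961/63128*60 = -503249415/15782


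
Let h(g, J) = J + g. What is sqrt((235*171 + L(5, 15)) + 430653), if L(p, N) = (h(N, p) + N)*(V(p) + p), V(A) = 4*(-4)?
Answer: sqrt(470453) ≈ 685.90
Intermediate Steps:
V(A) = -16
L(p, N) = (-16 + p)*(p + 2*N) (L(p, N) = ((p + N) + N)*(-16 + p) = ((N + p) + N)*(-16 + p) = (p + 2*N)*(-16 + p) = (-16 + p)*(p + 2*N))
sqrt((235*171 + L(5, 15)) + 430653) = sqrt((235*171 + (-32*15 - 16*5 + 15*5 + 5*(15 + 5))) + 430653) = sqrt((40185 + (-480 - 80 + 75 + 5*20)) + 430653) = sqrt((40185 + (-480 - 80 + 75 + 100)) + 430653) = sqrt((40185 - 385) + 430653) = sqrt(39800 + 430653) = sqrt(470453)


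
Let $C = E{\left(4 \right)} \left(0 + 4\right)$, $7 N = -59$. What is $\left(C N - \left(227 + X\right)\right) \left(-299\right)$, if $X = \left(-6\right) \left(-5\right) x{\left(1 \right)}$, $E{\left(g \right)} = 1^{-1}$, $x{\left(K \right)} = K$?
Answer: $\frac{608465}{7} \approx 86924.0$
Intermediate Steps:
$N = - \frac{59}{7}$ ($N = \frac{1}{7} \left(-59\right) = - \frac{59}{7} \approx -8.4286$)
$E{\left(g \right)} = 1$
$X = 30$ ($X = \left(-6\right) \left(-5\right) 1 = 30 \cdot 1 = 30$)
$C = 4$ ($C = 1 \left(0 + 4\right) = 1 \cdot 4 = 4$)
$\left(C N - \left(227 + X\right)\right) \left(-299\right) = \left(4 \left(- \frac{59}{7}\right) - 257\right) \left(-299\right) = \left(- \frac{236}{7} - 257\right) \left(-299\right) = \left(- \frac{2035}{7}\right) \left(-299\right) = \frac{608465}{7}$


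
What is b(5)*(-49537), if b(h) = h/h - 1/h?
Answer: -198148/5 ≈ -39630.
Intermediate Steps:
b(h) = 1 - 1/h
b(5)*(-49537) = ((-1 + 5)/5)*(-49537) = ((⅕)*4)*(-49537) = (⅘)*(-49537) = -198148/5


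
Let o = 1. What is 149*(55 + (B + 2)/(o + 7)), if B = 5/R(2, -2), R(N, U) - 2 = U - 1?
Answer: 65113/8 ≈ 8139.1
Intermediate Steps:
R(N, U) = 1 + U (R(N, U) = 2 + (U - 1) = 2 + (-1 + U) = 1 + U)
B = -5 (B = 5/(1 - 2) = 5/(-1) = 5*(-1) = -5)
149*(55 + (B + 2)/(o + 7)) = 149*(55 + (-5 + 2)/(1 + 7)) = 149*(55 - 3/8) = 149*(437/8) = 65113/8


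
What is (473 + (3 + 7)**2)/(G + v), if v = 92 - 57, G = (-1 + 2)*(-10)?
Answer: 573/25 ≈ 22.920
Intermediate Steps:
G = -10 (G = 1*(-10) = -10)
v = 35
(473 + (3 + 7)**2)/(G + v) = (473 + (3 + 7)**2)/(-10 + 35) = (473 + 10**2)/25 = (473 + 100)*(1/25) = 573*(1/25) = 573/25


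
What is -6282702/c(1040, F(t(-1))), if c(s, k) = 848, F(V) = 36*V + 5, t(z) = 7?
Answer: -3141351/424 ≈ -7408.8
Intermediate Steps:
F(V) = 5 + 36*V
-6282702/c(1040, F(t(-1))) = -6282702/848 = -6282702*1/848 = -3141351/424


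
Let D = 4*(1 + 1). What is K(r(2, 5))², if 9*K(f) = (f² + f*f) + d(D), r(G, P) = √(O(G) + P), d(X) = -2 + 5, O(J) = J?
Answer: 289/81 ≈ 3.5679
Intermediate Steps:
D = 8 (D = 4*2 = 8)
d(X) = 3
r(G, P) = √(G + P)
K(f) = ⅓ + 2*f²/9 (K(f) = ((f² + f*f) + 3)/9 = ((f² + f²) + 3)/9 = (2*f² + 3)/9 = (3 + 2*f²)/9 = ⅓ + 2*f²/9)
K(r(2, 5))² = (⅓ + 2*(√(2 + 5))²/9)² = (⅓ + 2*(√7)²/9)² = (⅓ + (2/9)*7)² = (⅓ + 14/9)² = (17/9)² = 289/81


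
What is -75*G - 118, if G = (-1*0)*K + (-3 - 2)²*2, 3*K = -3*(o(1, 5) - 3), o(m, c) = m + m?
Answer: -3868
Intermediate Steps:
o(m, c) = 2*m
K = 1 (K = (-3*(2*1 - 3))/3 = (-3*(2 - 3))/3 = (-3*(-1))/3 = (⅓)*3 = 1)
G = 50 (G = -1*0*1 + (-3 - 2)²*2 = 0*1 + (-5)²*2 = 0 + 25*2 = 0 + 50 = 50)
-75*G - 118 = -75*50 - 118 = -3750 - 118 = -3868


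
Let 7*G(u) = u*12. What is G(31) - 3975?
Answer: -27453/7 ≈ -3921.9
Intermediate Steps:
G(u) = 12*u/7 (G(u) = (u*12)/7 = (12*u)/7 = 12*u/7)
G(31) - 3975 = (12/7)*31 - 3975 = 372/7 - 3975 = -27453/7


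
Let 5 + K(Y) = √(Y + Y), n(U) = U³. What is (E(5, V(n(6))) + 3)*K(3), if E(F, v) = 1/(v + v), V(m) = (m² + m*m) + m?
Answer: -2805845/187056 + 561169*√6/187056 ≈ -7.6515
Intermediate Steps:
K(Y) = -5 + √2*√Y (K(Y) = -5 + √(Y + Y) = -5 + √(2*Y) = -5 + √2*√Y)
V(m) = m + 2*m² (V(m) = (m² + m²) + m = 2*m² + m = m + 2*m²)
E(F, v) = 1/(2*v)
(E(5, V(n(6))) + 3)*K(3) = (1/(2*((6³*(1 + 2*6³)))) + 3)*(-5 + √2*√3) = (1/(2*((216*(1 + 2*216)))) + 3)*(-5 + √6) = (1/(2*((216*(1 + 432)))) + 3)*(-5 + √6) = (1/(2*((216*433))) + 3)*(-5 + √6) = ((½)/93528 + 3)*(-5 + √6) = ((½)*(1/93528) + 3)*(-5 + √6) = (1/187056 + 3)*(-5 + √6) = 561169*(-5 + √6)/187056 = -2805845/187056 + 561169*√6/187056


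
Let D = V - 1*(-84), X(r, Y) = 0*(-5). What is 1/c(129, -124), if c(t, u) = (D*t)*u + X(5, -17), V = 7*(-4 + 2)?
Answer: -1/1119720 ≈ -8.9308e-7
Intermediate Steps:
V = -14 (V = 7*(-2) = -14)
X(r, Y) = 0
D = 70 (D = -14 - 1*(-84) = -14 + 84 = 70)
c(t, u) = 70*t*u (c(t, u) = (70*t)*u + 0 = 70*t*u + 0 = 70*t*u)
1/c(129, -124) = 1/(70*129*(-124)) = 1/(-1119720) = -1/1119720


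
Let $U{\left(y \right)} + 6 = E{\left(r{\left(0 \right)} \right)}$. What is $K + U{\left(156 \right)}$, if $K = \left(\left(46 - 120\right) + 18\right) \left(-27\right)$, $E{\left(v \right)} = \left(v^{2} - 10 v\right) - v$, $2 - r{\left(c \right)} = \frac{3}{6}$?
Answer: $\frac{5967}{4} \approx 1491.8$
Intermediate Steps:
$r{\left(c \right)} = \frac{3}{2}$ ($r{\left(c \right)} = 2 - \frac{3}{6} = 2 - 3 \cdot \frac{1}{6} = 2 - \frac{1}{2} = \frac{3}{2}$)
$E{\left(v \right)} = v^{2} - 11 v$
$U{\left(y \right)} = - \frac{81}{4}$ ($U{\left(y \right)} = -6 + \frac{3 \left(-11 + \frac{3}{2}\right)}{2} = -6 + \frac{3}{2} \left(- \frac{19}{2}\right) = -6 - \frac{57}{4} = - \frac{81}{4}$)
$K = 1512$ ($K = \left(-74 + 18\right) \left(-27\right) = \left(-56\right) \left(-27\right) = 1512$)
$K + U{\left(156 \right)} = 1512 - \frac{81}{4} = \frac{5967}{4}$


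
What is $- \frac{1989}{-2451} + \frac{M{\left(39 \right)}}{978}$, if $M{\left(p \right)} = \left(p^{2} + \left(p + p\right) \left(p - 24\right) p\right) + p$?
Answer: $\frac{6533774}{133171} \approx 49.063$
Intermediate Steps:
$M{\left(p \right)} = p + p^{2} + 2 p^{2} \left(-24 + p\right)$ ($M{\left(p \right)} = \left(p^{2} + 2 p \left(-24 + p\right) p\right) + p = \left(p^{2} + 2 p^{2} \left(-24 + p\right)\right) + p = p + p^{2} + 2 p^{2} \left(-24 + p\right)$)
$- \frac{1989}{-2451} + \frac{M{\left(39 \right)}}{978} = - \frac{1989}{-2451} + \frac{39 \left(1 - 1833 + 2 \cdot 39^{2}\right)}{978} = \left(-1989\right) \left(- \frac{1}{2451}\right) + 39 \left(1 - 1833 + 2 \cdot 1521\right) \frac{1}{978} = \frac{663}{817} + 39 \left(1 - 1833 + 3042\right) \frac{1}{978} = \frac{663}{817} + 39 \cdot 1210 \cdot \frac{1}{978} = \frac{663}{817} + 47190 \cdot \frac{1}{978} = \frac{663}{817} + \frac{7865}{163} = \frac{6533774}{133171}$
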